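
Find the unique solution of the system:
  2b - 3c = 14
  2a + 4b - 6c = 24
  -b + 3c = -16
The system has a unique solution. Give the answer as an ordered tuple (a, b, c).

(-2, -2, -6)

Form the augmented matrix and row-reduce:
  [ 0   2  -3  |   14 ]
  [ 2   4  -6  |   24 ]
  [ 0  -1   3  |  -16 ]
R1 <=> R2
  [ 2   4  -6  |   24 ]
  [ 0   2  -3  |   14 ]
  [ 0  -1   3  |  -16 ]
R1 → 1/2·R1
  [ 1   2  -3  |   12 ]
  [ 0   2  -3  |   14 ]
  [ 0  -1   3  |  -16 ]
R2 → 1/2·R2
  [ 1   2    -3  |   12 ]
  [ 0   1  -3/2  |    7 ]
  [ 0  -1     3  |  -16 ]
R3 → R3 + R2
  [ 1  2    -3  |  12 ]
  [ 0  1  -3/2  |   7 ]
  [ 0  0   3/2  |  -9 ]
R3 → 2/3·R3
  [ 1  2    -3  |  12 ]
  [ 0  1  -3/2  |   7 ]
  [ 0  0     1  |  -6 ]
R2 → R2 + 3/2·R3
  [ 1  2  -3  |  12 ]
  [ 0  1   0  |  -2 ]
  [ 0  0   1  |  -6 ]
R1 → R1 + 3·R3
  [ 1  2  0  |  -6 ]
  [ 0  1  0  |  -2 ]
  [ 0  0  1  |  -6 ]
R1 → R1 − 2·R2
  [ 1  0  0  |  -2 ]
  [ 0  1  0  |  -2 ]
  [ 0  0  1  |  -6 ]
Reading off the last column: a = -2, b = -2, c = -6.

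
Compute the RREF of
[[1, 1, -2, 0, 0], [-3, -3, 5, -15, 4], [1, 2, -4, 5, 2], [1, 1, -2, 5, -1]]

ρ2 ← ρ2 + 3·ρ1
ρ3 ← ρ3 − ρ1
ρ4 ← ρ4 − ρ1
ρ2 <-> ρ3
ρ3 ← -1·ρ3
ρ4 ← 1/5·ρ4
ρ3 ← ρ3 − 15·ρ4
ρ2 ← ρ2 − 5·ρ4
ρ2 ← ρ2 + 2·ρ3
ρ1 ← ρ1 + 2·ρ3
ρ1 ← ρ1 − ρ2

[[1, 0, 0, 0, -3], [0, 1, 0, 0, 1], [0, 0, 1, 0, -1], [0, 0, 0, 1, -1/5]]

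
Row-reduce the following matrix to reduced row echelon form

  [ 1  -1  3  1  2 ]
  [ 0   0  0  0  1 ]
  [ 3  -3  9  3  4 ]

Subtract 3 times R1 from R3.
  [ 1  -1  3  1   2 ]
  [ 0   0  0  0   1 ]
  [ 0   0  0  0  -2 ]
Add 2 times R2 to R3.
  [ 1  -1  3  1  2 ]
  [ 0   0  0  0  1 ]
  [ 0   0  0  0  0 ]
Subtract 2 times R2 from R1.
  [ 1  -1  3  1  0 ]
  [ 0   0  0  0  1 ]
  [ 0   0  0  0  0 ]

[[1, -1, 3, 1, 0], [0, 0, 0, 0, 1], [0, 0, 0, 0, 0]]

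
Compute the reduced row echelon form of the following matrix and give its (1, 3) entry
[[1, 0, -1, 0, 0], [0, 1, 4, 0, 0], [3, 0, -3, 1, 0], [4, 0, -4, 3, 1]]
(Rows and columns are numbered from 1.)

-1

Subtract 3 times R1 from R3.
  [ 1  0  -1  0  0 ]
  [ 0  1   4  0  0 ]
  [ 0  0   0  1  0 ]
  [ 4  0  -4  3  1 ]
Subtract 4 times R1 from R4.
  [ 1  0  -1  0  0 ]
  [ 0  1   4  0  0 ]
  [ 0  0   0  1  0 ]
  [ 0  0   0  3  1 ]
Subtract 3 times R3 from R4.
  [ 1  0  -1  0  0 ]
  [ 0  1   4  0  0 ]
  [ 0  0   0  1  0 ]
  [ 0  0   0  0  1 ]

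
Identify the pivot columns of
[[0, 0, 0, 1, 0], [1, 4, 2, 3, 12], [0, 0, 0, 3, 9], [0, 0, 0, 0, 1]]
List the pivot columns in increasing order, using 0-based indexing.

0, 3, 4

r1 ↔ r2
  [ 1  4  2  3  12 ]
  [ 0  0  0  1   0 ]
  [ 0  0  0  3   9 ]
  [ 0  0  0  0   1 ]
r3 -> r3 − 3·r2
  [ 1  4  2  3  12 ]
  [ 0  0  0  1   0 ]
  [ 0  0  0  0   9 ]
  [ 0  0  0  0   1 ]
r3 -> 1/9·r3
  [ 1  4  2  3  12 ]
  [ 0  0  0  1   0 ]
  [ 0  0  0  0   1 ]
  [ 0  0  0  0   1 ]
r4 -> r4 − r3
  [ 1  4  2  3  12 ]
  [ 0  0  0  1   0 ]
  [ 0  0  0  0   1 ]
  [ 0  0  0  0   0 ]
r1 -> r1 − 12·r3
  [ 1  4  2  3  0 ]
  [ 0  0  0  1  0 ]
  [ 0  0  0  0  1 ]
  [ 0  0  0  0  0 ]
r1 -> r1 − 3·r2
  [ 1  4  2  0  0 ]
  [ 0  0  0  1  0 ]
  [ 0  0  0  0  1 ]
  [ 0  0  0  0  0 ]
Pivot columns are the columns containing a leading 1.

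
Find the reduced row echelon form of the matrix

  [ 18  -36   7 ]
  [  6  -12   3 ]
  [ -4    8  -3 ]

[[1, -2, 0], [0, 0, 1], [0, 0, 0]]

Multiply R1 by 1/18.
  [  1   -2  7/18 ]
  [  6  -12     3 ]
  [ -4    8    -3 ]
Subtract 6 times R1 from R2.
  [  1  -2  7/18 ]
  [  0   0   2/3 ]
  [ -4   8    -3 ]
Add 4 times R1 to R3.
  [ 1  -2   7/18 ]
  [ 0   0    2/3 ]
  [ 0   0  -13/9 ]
Multiply R2 by 3/2.
  [ 1  -2   7/18 ]
  [ 0   0      1 ]
  [ 0   0  -13/9 ]
Add 13/9 times R2 to R3.
  [ 1  -2  7/18 ]
  [ 0   0     1 ]
  [ 0   0     0 ]
Subtract 7/18 times R2 from R1.
  [ 1  -2  0 ]
  [ 0   0  1 ]
  [ 0   0  0 ]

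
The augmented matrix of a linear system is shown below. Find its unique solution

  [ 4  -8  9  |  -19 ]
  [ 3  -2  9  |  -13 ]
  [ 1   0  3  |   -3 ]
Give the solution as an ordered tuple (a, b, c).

R1 := 1/4·R1
  [ 1  -2  9/4  |  -19/4 ]
  [ 3  -2    9  |    -13 ]
  [ 1   0    3  |     -3 ]
R2 := R2 − 3·R1
  [ 1  -2  9/4  |  -19/4 ]
  [ 0   4  9/4  |    5/4 ]
  [ 1   0    3  |     -3 ]
R3 := R3 − R1
  [ 1  -2  9/4  |  -19/4 ]
  [ 0   4  9/4  |    5/4 ]
  [ 0   2  3/4  |    7/4 ]
R2 := 1/4·R2
  [ 1  -2   9/4  |  -19/4 ]
  [ 0   1  9/16  |   5/16 ]
  [ 0   2   3/4  |    7/4 ]
R3 := R3 − 2·R2
  [ 1  -2   9/4  |  -19/4 ]
  [ 0   1  9/16  |   5/16 ]
  [ 0   0  -3/8  |    9/8 ]
R3 := -8/3·R3
  [ 1  -2   9/4  |  -19/4 ]
  [ 0   1  9/16  |   5/16 ]
  [ 0   0     1  |     -3 ]
R2 := R2 − 9/16·R3
  [ 1  -2  9/4  |  -19/4 ]
  [ 0   1    0  |      2 ]
  [ 0   0    1  |     -3 ]
R1 := R1 − 9/4·R3
  [ 1  -2  0  |   2 ]
  [ 0   1  0  |   2 ]
  [ 0   0  1  |  -3 ]
R1 := R1 + 2·R2
  [ 1  0  0  |   6 ]
  [ 0  1  0  |   2 ]
  [ 0  0  1  |  -3 ]
Reading off the last column: a = 6, b = 2, c = -3.

(6, 2, -3)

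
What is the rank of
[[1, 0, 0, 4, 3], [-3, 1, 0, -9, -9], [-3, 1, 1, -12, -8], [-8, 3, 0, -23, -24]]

r2 := r2 + 3·r1
  [  1  0  0    4    3 ]
  [  0  1  0    3    0 ]
  [ -3  1  1  -12   -8 ]
  [ -8  3  0  -23  -24 ]
r3 := r3 + 3·r1
  [  1  0  0    4    3 ]
  [  0  1  0    3    0 ]
  [  0  1  1    0    1 ]
  [ -8  3  0  -23  -24 ]
r4 := r4 + 8·r1
  [ 1  0  0  4  3 ]
  [ 0  1  0  3  0 ]
  [ 0  1  1  0  1 ]
  [ 0  3  0  9  0 ]
r3 := r3 − r2
  [ 1  0  0   4  3 ]
  [ 0  1  0   3  0 ]
  [ 0  0  1  -3  1 ]
  [ 0  3  0   9  0 ]
r4 := r4 − 3·r2
  [ 1  0  0   4  3 ]
  [ 0  1  0   3  0 ]
  [ 0  0  1  -3  1 ]
  [ 0  0  0   0  0 ]
The reduced form has 3 nonzero rows.

rank = 3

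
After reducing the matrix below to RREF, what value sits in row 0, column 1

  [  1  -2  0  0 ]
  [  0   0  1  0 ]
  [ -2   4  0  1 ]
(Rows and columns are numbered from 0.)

Add 2 times ρ1 to ρ3.
  [ 1  -2  0  0 ]
  [ 0   0  1  0 ]
  [ 0   0  0  1 ]

-2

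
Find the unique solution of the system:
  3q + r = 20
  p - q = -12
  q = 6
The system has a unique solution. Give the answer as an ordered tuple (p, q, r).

Form the augmented matrix and row-reduce:
  [ 0   3  1  |   20 ]
  [ 1  -1  0  |  -12 ]
  [ 0   1  0  |    6 ]
R1 <-> R2
  [ 1  -1  0  |  -12 ]
  [ 0   3  1  |   20 ]
  [ 0   1  0  |    6 ]
R2 := 1/3·R2
  [ 1  -1    0  |   -12 ]
  [ 0   1  1/3  |  20/3 ]
  [ 0   1    0  |     6 ]
R3 := R3 − R2
  [ 1  -1     0  |   -12 ]
  [ 0   1   1/3  |  20/3 ]
  [ 0   0  -1/3  |  -2/3 ]
R3 := -3·R3
  [ 1  -1    0  |   -12 ]
  [ 0   1  1/3  |  20/3 ]
  [ 0   0    1  |     2 ]
R2 := R2 − 1/3·R3
  [ 1  -1  0  |  -12 ]
  [ 0   1  0  |    6 ]
  [ 0   0  1  |    2 ]
R1 := R1 + R2
  [ 1  0  0  |  -6 ]
  [ 0  1  0  |   6 ]
  [ 0  0  1  |   2 ]
Reading off the last column: p = -6, q = 6, r = 2.

(-6, 6, 2)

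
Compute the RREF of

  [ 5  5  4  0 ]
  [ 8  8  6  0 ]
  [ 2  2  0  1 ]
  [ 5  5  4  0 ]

ρ1 → 1/5·ρ1
  [ 1  1  4/5  0 ]
  [ 8  8    6  0 ]
  [ 2  2    0  1 ]
  [ 5  5    4  0 ]
ρ2 → ρ2 − 8·ρ1
  [ 1  1   4/5  0 ]
  [ 0  0  -2/5  0 ]
  [ 2  2     0  1 ]
  [ 5  5     4  0 ]
ρ3 → ρ3 − 2·ρ1
  [ 1  1   4/5  0 ]
  [ 0  0  -2/5  0 ]
  [ 0  0  -8/5  1 ]
  [ 5  5     4  0 ]
ρ4 → ρ4 − 5·ρ1
  [ 1  1   4/5  0 ]
  [ 0  0  -2/5  0 ]
  [ 0  0  -8/5  1 ]
  [ 0  0     0  0 ]
ρ2 → -5/2·ρ2
  [ 1  1   4/5  0 ]
  [ 0  0     1  0 ]
  [ 0  0  -8/5  1 ]
  [ 0  0     0  0 ]
ρ3 → ρ3 + 8/5·ρ2
  [ 1  1  4/5  0 ]
  [ 0  0    1  0 ]
  [ 0  0    0  1 ]
  [ 0  0    0  0 ]
ρ1 → ρ1 − 4/5·ρ2
  [ 1  1  0  0 ]
  [ 0  0  1  0 ]
  [ 0  0  0  1 ]
  [ 0  0  0  0 ]

[[1, 1, 0, 0], [0, 0, 1, 0], [0, 0, 0, 1], [0, 0, 0, 0]]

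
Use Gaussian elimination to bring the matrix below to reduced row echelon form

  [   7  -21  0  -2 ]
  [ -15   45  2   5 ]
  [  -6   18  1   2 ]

R1 → 1/7·R1
  [   1  -3  0  -2/7 ]
  [ -15  45  2     5 ]
  [  -6  18  1     2 ]
R2 → R2 + 15·R1
  [  1  -3  0  -2/7 ]
  [  0   0  2   5/7 ]
  [ -6  18  1     2 ]
R3 → R3 + 6·R1
  [ 1  -3  0  -2/7 ]
  [ 0   0  2   5/7 ]
  [ 0   0  1   2/7 ]
R2 → 1/2·R2
  [ 1  -3  0  -2/7 ]
  [ 0   0  1  5/14 ]
  [ 0   0  1   2/7 ]
R3 → R3 − R2
  [ 1  -3  0   -2/7 ]
  [ 0   0  1   5/14 ]
  [ 0   0  0  -1/14 ]
R3 → -14·R3
  [ 1  -3  0  -2/7 ]
  [ 0   0  1  5/14 ]
  [ 0   0  0     1 ]
R2 → R2 − 5/14·R3
  [ 1  -3  0  -2/7 ]
  [ 0   0  1     0 ]
  [ 0   0  0     1 ]
R1 → R1 + 2/7·R3
  [ 1  -3  0  0 ]
  [ 0   0  1  0 ]
  [ 0   0  0  1 ]

[[1, -3, 0, 0], [0, 0, 1, 0], [0, 0, 0, 1]]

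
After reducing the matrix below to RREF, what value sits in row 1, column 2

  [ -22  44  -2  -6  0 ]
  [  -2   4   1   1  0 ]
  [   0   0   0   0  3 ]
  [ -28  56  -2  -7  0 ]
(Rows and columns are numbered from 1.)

R1 ← -1/22·R1
  [   1  -2  1/11  3/11  0 ]
  [  -2   4     1     1  0 ]
  [   0   0     0     0  3 ]
  [ -28  56    -2    -7  0 ]
R2 ← R2 + 2·R1
  [   1  -2   1/11   3/11  0 ]
  [   0   0  13/11  17/11  0 ]
  [   0   0      0      0  3 ]
  [ -28  56     -2     -7  0 ]
R4 ← R4 + 28·R1
  [ 1  -2   1/11   3/11  0 ]
  [ 0   0  13/11  17/11  0 ]
  [ 0   0      0      0  3 ]
  [ 0   0   6/11   7/11  0 ]
R2 ← 11/13·R2
  [ 1  -2  1/11   3/11  0 ]
  [ 0   0     1  17/13  0 ]
  [ 0   0     0      0  3 ]
  [ 0   0  6/11   7/11  0 ]
R4 ← R4 − 6/11·R2
  [ 1  -2  1/11   3/11  0 ]
  [ 0   0     1  17/13  0 ]
  [ 0   0     0      0  3 ]
  [ 0   0     0  -1/13  0 ]
R3 <=> R4
  [ 1  -2  1/11   3/11  0 ]
  [ 0   0     1  17/13  0 ]
  [ 0   0     0  -1/13  0 ]
  [ 0   0     0      0  3 ]
R3 ← -13·R3
  [ 1  -2  1/11   3/11  0 ]
  [ 0   0     1  17/13  0 ]
  [ 0   0     0      1  0 ]
  [ 0   0     0      0  3 ]
R4 ← 1/3·R4
  [ 1  -2  1/11   3/11  0 ]
  [ 0   0     1  17/13  0 ]
  [ 0   0     0      1  0 ]
  [ 0   0     0      0  1 ]
R2 ← R2 − 17/13·R3
  [ 1  -2  1/11  3/11  0 ]
  [ 0   0     1     0  0 ]
  [ 0   0     0     1  0 ]
  [ 0   0     0     0  1 ]
R1 ← R1 − 3/11·R3
  [ 1  -2  1/11  0  0 ]
  [ 0   0     1  0  0 ]
  [ 0   0     0  1  0 ]
  [ 0   0     0  0  1 ]
R1 ← R1 − 1/11·R2
  [ 1  -2  0  0  0 ]
  [ 0   0  1  0  0 ]
  [ 0   0  0  1  0 ]
  [ 0   0  0  0  1 ]

-2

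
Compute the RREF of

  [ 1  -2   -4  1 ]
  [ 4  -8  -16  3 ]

ρ2 := ρ2 − 4·ρ1
  [ 1  -2  -4   1 ]
  [ 0   0   0  -1 ]
ρ2 := -1·ρ2
  [ 1  -2  -4  1 ]
  [ 0   0   0  1 ]
ρ1 := ρ1 − ρ2
  [ 1  -2  -4  0 ]
  [ 0   0   0  1 ]

[[1, -2, -4, 0], [0, 0, 0, 1]]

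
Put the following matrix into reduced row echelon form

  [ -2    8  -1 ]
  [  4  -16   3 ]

[[1, -4, 0], [0, 0, 1]]

ρ1 := -1/2·ρ1
  [ 1   -4  1/2 ]
  [ 4  -16    3 ]
ρ2 := ρ2 − 4·ρ1
  [ 1  -4  1/2 ]
  [ 0   0    1 ]
ρ1 := ρ1 − 1/2·ρ2
  [ 1  -4  0 ]
  [ 0   0  1 ]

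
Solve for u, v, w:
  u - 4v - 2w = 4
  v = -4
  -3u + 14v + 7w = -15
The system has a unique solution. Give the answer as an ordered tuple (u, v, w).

(-2, -4, 5)

Form the augmented matrix and row-reduce:
  [  1  -4  -2  |    4 ]
  [  0   1   0  |   -4 ]
  [ -3  14   7  |  -15 ]
ρ3 ← ρ3 + 3·ρ1
ρ3 ← ρ3 − 2·ρ2
ρ1 ← ρ1 + 2·ρ3
ρ1 ← ρ1 + 4·ρ2
Reading off the last column: u = -2, v = -4, w = 5.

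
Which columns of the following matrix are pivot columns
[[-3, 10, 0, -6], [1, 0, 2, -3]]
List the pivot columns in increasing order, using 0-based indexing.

Multiply r1 by -1/3.
  [ 1  -10/3  0   2 ]
  [ 1      0  2  -3 ]
Subtract r1 from r2.
  [ 1  -10/3  0   2 ]
  [ 0   10/3  2  -5 ]
Multiply r2 by 3/10.
  [ 1  -10/3    0     2 ]
  [ 0      1  3/5  -3/2 ]
Add 10/3 times r2 to r1.
  [ 1  0    2    -3 ]
  [ 0  1  3/5  -3/2 ]
Pivot columns are the columns containing a leading 1.

0, 1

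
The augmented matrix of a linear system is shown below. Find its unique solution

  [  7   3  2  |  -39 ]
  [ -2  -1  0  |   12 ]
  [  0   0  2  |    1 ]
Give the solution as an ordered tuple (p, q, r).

R1 := 1/7·R1
  [  1  3/7  2/7  |  -39/7 ]
  [ -2   -1    0  |     12 ]
  [  0    0    2  |      1 ]
R2 := R2 + 2·R1
  [ 1   3/7  2/7  |  -39/7 ]
  [ 0  -1/7  4/7  |    6/7 ]
  [ 0     0    2  |      1 ]
R2 := -7·R2
  [ 1  3/7  2/7  |  -39/7 ]
  [ 0    1   -4  |     -6 ]
  [ 0    0    2  |      1 ]
R3 := 1/2·R3
  [ 1  3/7  2/7  |  -39/7 ]
  [ 0    1   -4  |     -6 ]
  [ 0    0    1  |    1/2 ]
R2 := R2 + 4·R3
  [ 1  3/7  2/7  |  -39/7 ]
  [ 0    1    0  |     -4 ]
  [ 0    0    1  |    1/2 ]
R1 := R1 − 2/7·R3
  [ 1  3/7  0  |  -40/7 ]
  [ 0    1  0  |     -4 ]
  [ 0    0  1  |    1/2 ]
R1 := R1 − 3/7·R2
  [ 1  0  0  |   -4 ]
  [ 0  1  0  |   -4 ]
  [ 0  0  1  |  1/2 ]
Reading off the last column: p = -4, q = -4, r = 1/2.

(-4, -4, 1/2)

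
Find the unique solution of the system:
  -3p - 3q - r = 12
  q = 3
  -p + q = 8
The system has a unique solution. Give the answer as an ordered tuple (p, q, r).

Form the augmented matrix and row-reduce:
  [ -3  -3  -1  |  12 ]
  [  0   1   0  |   3 ]
  [ -1   1   0  |   8 ]
Multiply R1 by -1/3.
  [  1  1  1/3  |  -4 ]
  [  0  1    0  |   3 ]
  [ -1  1    0  |   8 ]
Add R1 to R3.
  [ 1  1  1/3  |  -4 ]
  [ 0  1    0  |   3 ]
  [ 0  2  1/3  |   4 ]
Subtract 2 times R2 from R3.
  [ 1  1  1/3  |  -4 ]
  [ 0  1    0  |   3 ]
  [ 0  0  1/3  |  -2 ]
Multiply R3 by 3.
  [ 1  1  1/3  |  -4 ]
  [ 0  1    0  |   3 ]
  [ 0  0    1  |  -6 ]
Subtract 1/3 times R3 from R1.
  [ 1  1  0  |  -2 ]
  [ 0  1  0  |   3 ]
  [ 0  0  1  |  -6 ]
Subtract R2 from R1.
  [ 1  0  0  |  -5 ]
  [ 0  1  0  |   3 ]
  [ 0  0  1  |  -6 ]
Reading off the last column: p = -5, q = 3, r = -6.

(-5, 3, -6)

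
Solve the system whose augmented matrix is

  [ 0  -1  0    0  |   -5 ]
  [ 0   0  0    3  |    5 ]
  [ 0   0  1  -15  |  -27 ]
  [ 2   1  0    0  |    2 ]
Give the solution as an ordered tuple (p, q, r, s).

(-3/2, 5, -2, 5/3)

Swap ρ1 and ρ4.
Multiply ρ1 by 1/2.
Swap ρ2 and ρ4.
Multiply ρ2 by -1.
Multiply ρ4 by 1/3.
Add 15 times ρ4 to ρ3.
Subtract 1/2 times ρ2 from ρ1.
Reading off the last column: p = -3/2, q = 5, r = -2, s = 5/3.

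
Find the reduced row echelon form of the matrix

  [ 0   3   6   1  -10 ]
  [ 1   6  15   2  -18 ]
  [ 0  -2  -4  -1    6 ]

r1 <=> r2
r2 -> 1/3·r2
r3 -> r3 + 2·r2
r3 -> -3·r3
r2 -> r2 − 1/3·r3
r1 -> r1 − 2·r3
r1 -> r1 − 6·r2

[[1, 0, 3, 0, 2], [0, 1, 2, 0, -4], [0, 0, 0, 1, 2]]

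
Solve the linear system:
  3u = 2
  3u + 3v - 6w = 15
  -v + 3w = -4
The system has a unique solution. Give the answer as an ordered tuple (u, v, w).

(2/3, 5, 1/3)

Form the augmented matrix and row-reduce:
  [ 3   0   0  |   2 ]
  [ 3   3  -6  |  15 ]
  [ 0  -1   3  |  -4 ]
Multiply r1 by 1/3.
  [ 1   0   0  |  2/3 ]
  [ 3   3  -6  |   15 ]
  [ 0  -1   3  |   -4 ]
Subtract 3 times r1 from r2.
  [ 1   0   0  |  2/3 ]
  [ 0   3  -6  |   13 ]
  [ 0  -1   3  |   -4 ]
Multiply r2 by 1/3.
  [ 1   0   0  |   2/3 ]
  [ 0   1  -2  |  13/3 ]
  [ 0  -1   3  |    -4 ]
Add r2 to r3.
  [ 1  0   0  |   2/3 ]
  [ 0  1  -2  |  13/3 ]
  [ 0  0   1  |   1/3 ]
Add 2 times r3 to r2.
  [ 1  0  0  |  2/3 ]
  [ 0  1  0  |    5 ]
  [ 0  0  1  |  1/3 ]
Reading off the last column: u = 2/3, v = 5, w = 1/3.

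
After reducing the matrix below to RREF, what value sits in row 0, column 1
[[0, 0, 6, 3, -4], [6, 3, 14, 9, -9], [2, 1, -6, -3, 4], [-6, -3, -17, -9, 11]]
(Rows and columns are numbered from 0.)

Swap R1 and R2.
  [  6   3   14   9  -9 ]
  [  0   0    6   3  -4 ]
  [  2   1   -6  -3   4 ]
  [ -6  -3  -17  -9  11 ]
Multiply R1 by 1/6.
  [  1  1/2  7/3  3/2  -3/2 ]
  [  0    0    6    3    -4 ]
  [  2    1   -6   -3     4 ]
  [ -6   -3  -17   -9    11 ]
Subtract 2 times R1 from R3.
  [  1  1/2    7/3  3/2  -3/2 ]
  [  0    0      6    3    -4 ]
  [  0    0  -32/3   -6     7 ]
  [ -6   -3    -17   -9    11 ]
Add 6 times R1 to R4.
  [ 1  1/2    7/3  3/2  -3/2 ]
  [ 0    0      6    3    -4 ]
  [ 0    0  -32/3   -6     7 ]
  [ 0    0     -3    0     2 ]
Multiply R2 by 1/6.
  [ 1  1/2    7/3  3/2  -3/2 ]
  [ 0    0      1  1/2  -2/3 ]
  [ 0    0  -32/3   -6     7 ]
  [ 0    0     -3    0     2 ]
Add 32/3 times R2 to R3.
  [ 1  1/2  7/3   3/2  -3/2 ]
  [ 0    0    1   1/2  -2/3 ]
  [ 0    0    0  -2/3  -1/9 ]
  [ 0    0   -3     0     2 ]
Add 3 times R2 to R4.
  [ 1  1/2  7/3   3/2  -3/2 ]
  [ 0    0    1   1/2  -2/3 ]
  [ 0    0    0  -2/3  -1/9 ]
  [ 0    0    0   3/2     0 ]
Multiply R3 by -3/2.
  [ 1  1/2  7/3  3/2  -3/2 ]
  [ 0    0    1  1/2  -2/3 ]
  [ 0    0    0    1   1/6 ]
  [ 0    0    0  3/2     0 ]
Subtract 3/2 times R3 from R4.
  [ 1  1/2  7/3  3/2  -3/2 ]
  [ 0    0    1  1/2  -2/3 ]
  [ 0    0    0    1   1/6 ]
  [ 0    0    0    0  -1/4 ]
Multiply R4 by -4.
  [ 1  1/2  7/3  3/2  -3/2 ]
  [ 0    0    1  1/2  -2/3 ]
  [ 0    0    0    1   1/6 ]
  [ 0    0    0    0     1 ]
Subtract 1/6 times R4 from R3.
  [ 1  1/2  7/3  3/2  -3/2 ]
  [ 0    0    1  1/2  -2/3 ]
  [ 0    0    0    1     0 ]
  [ 0    0    0    0     1 ]
Add 2/3 times R4 to R2.
  [ 1  1/2  7/3  3/2  -3/2 ]
  [ 0    0    1  1/2     0 ]
  [ 0    0    0    1     0 ]
  [ 0    0    0    0     1 ]
Add 3/2 times R4 to R1.
  [ 1  1/2  7/3  3/2  0 ]
  [ 0    0    1  1/2  0 ]
  [ 0    0    0    1  0 ]
  [ 0    0    0    0  1 ]
Subtract 1/2 times R3 from R2.
  [ 1  1/2  7/3  3/2  0 ]
  [ 0    0    1    0  0 ]
  [ 0    0    0    1  0 ]
  [ 0    0    0    0  1 ]
Subtract 3/2 times R3 from R1.
  [ 1  1/2  7/3  0  0 ]
  [ 0    0    1  0  0 ]
  [ 0    0    0  1  0 ]
  [ 0    0    0  0  1 ]
Subtract 7/3 times R2 from R1.
  [ 1  1/2  0  0  0 ]
  [ 0    0  1  0  0 ]
  [ 0    0  0  1  0 ]
  [ 0    0  0  0  1 ]

1/2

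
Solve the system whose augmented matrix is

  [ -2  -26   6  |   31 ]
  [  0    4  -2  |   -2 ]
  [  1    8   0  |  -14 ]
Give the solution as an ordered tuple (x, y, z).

(-2, -3/2, -2)

Multiply R1 by -1/2.
  [ 1  13  -3  |  -31/2 ]
  [ 0   4  -2  |     -2 ]
  [ 1   8   0  |    -14 ]
Subtract R1 from R3.
  [ 1  13  -3  |  -31/2 ]
  [ 0   4  -2  |     -2 ]
  [ 0  -5   3  |    3/2 ]
Multiply R2 by 1/4.
  [ 1  13    -3  |  -31/2 ]
  [ 0   1  -1/2  |   -1/2 ]
  [ 0  -5     3  |    3/2 ]
Add 5 times R2 to R3.
  [ 1  13    -3  |  -31/2 ]
  [ 0   1  -1/2  |   -1/2 ]
  [ 0   0   1/2  |     -1 ]
Multiply R3 by 2.
  [ 1  13    -3  |  -31/2 ]
  [ 0   1  -1/2  |   -1/2 ]
  [ 0   0     1  |     -2 ]
Add 1/2 times R3 to R2.
  [ 1  13  -3  |  -31/2 ]
  [ 0   1   0  |   -3/2 ]
  [ 0   0   1  |     -2 ]
Add 3 times R3 to R1.
  [ 1  13  0  |  -43/2 ]
  [ 0   1  0  |   -3/2 ]
  [ 0   0  1  |     -2 ]
Subtract 13 times R2 from R1.
  [ 1  0  0  |    -2 ]
  [ 0  1  0  |  -3/2 ]
  [ 0  0  1  |    -2 ]
Reading off the last column: x = -2, y = -3/2, z = -2.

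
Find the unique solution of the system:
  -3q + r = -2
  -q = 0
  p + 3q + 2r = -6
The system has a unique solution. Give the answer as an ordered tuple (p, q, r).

Form the augmented matrix and row-reduce:
  [ 0  -3  1  |  -2 ]
  [ 0  -1  0  |   0 ]
  [ 1   3  2  |  -6 ]
R1 <-> R3
  [ 1   3  2  |  -6 ]
  [ 0  -1  0  |   0 ]
  [ 0  -3  1  |  -2 ]
R2 → -1·R2
  [ 1   3  2  |  -6 ]
  [ 0   1  0  |   0 ]
  [ 0  -3  1  |  -2 ]
R3 → R3 + 3·R2
  [ 1  3  2  |  -6 ]
  [ 0  1  0  |   0 ]
  [ 0  0  1  |  -2 ]
R1 → R1 − 2·R3
  [ 1  3  0  |  -2 ]
  [ 0  1  0  |   0 ]
  [ 0  0  1  |  -2 ]
R1 → R1 − 3·R2
  [ 1  0  0  |  -2 ]
  [ 0  1  0  |   0 ]
  [ 0  0  1  |  -2 ]
Reading off the last column: p = -2, q = 0, r = -2.

(-2, 0, -2)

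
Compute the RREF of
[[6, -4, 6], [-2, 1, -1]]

[[1, 0, -1], [0, 1, -3]]

R1 ← 1/6·R1
  [  1  -2/3   1 ]
  [ -2     1  -1 ]
R2 ← R2 + 2·R1
  [ 1  -2/3  1 ]
  [ 0  -1/3  1 ]
R2 ← -3·R2
  [ 1  -2/3   1 ]
  [ 0     1  -3 ]
R1 ← R1 + 2/3·R2
  [ 1  0  -1 ]
  [ 0  1  -3 ]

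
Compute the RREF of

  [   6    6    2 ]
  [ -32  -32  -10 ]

Multiply ρ1 by 1/6.
  [   1    1  1/3 ]
  [ -32  -32  -10 ]
Add 32 times ρ1 to ρ2.
  [ 1  1  1/3 ]
  [ 0  0  2/3 ]
Multiply ρ2 by 3/2.
  [ 1  1  1/3 ]
  [ 0  0    1 ]
Subtract 1/3 times ρ2 from ρ1.
  [ 1  1  0 ]
  [ 0  0  1 ]

[[1, 1, 0], [0, 0, 1]]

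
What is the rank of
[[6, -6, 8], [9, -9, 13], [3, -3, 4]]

ρ1 -> 1/6·ρ1
  [ 1  -1  4/3 ]
  [ 9  -9   13 ]
  [ 3  -3    4 ]
ρ2 -> ρ2 − 9·ρ1
  [ 1  -1  4/3 ]
  [ 0   0    1 ]
  [ 3  -3    4 ]
ρ3 -> ρ3 − 3·ρ1
  [ 1  -1  4/3 ]
  [ 0   0    1 ]
  [ 0   0    0 ]
ρ1 -> ρ1 − 4/3·ρ2
  [ 1  -1  0 ]
  [ 0   0  1 ]
  [ 0   0  0 ]
The reduced form has 2 nonzero rows.

rank = 2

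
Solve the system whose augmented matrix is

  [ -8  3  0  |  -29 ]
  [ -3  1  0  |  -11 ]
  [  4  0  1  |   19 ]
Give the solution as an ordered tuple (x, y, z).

R1 → -1/8·R1
R2 → R2 + 3·R1
R3 → R3 − 4·R1
R2 → -8·R2
R3 → R3 − 3/2·R2
R1 → R1 + 3/8·R2
Reading off the last column: x = 4, y = 1, z = 3.

(4, 1, 3)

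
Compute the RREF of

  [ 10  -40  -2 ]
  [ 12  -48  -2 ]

ρ1 ← 1/10·ρ1
  [  1   -4  -1/5 ]
  [ 12  -48    -2 ]
ρ2 ← ρ2 − 12·ρ1
  [ 1  -4  -1/5 ]
  [ 0   0   2/5 ]
ρ2 ← 5/2·ρ2
  [ 1  -4  -1/5 ]
  [ 0   0     1 ]
ρ1 ← ρ1 + 1/5·ρ2
  [ 1  -4  0 ]
  [ 0   0  1 ]

[[1, -4, 0], [0, 0, 1]]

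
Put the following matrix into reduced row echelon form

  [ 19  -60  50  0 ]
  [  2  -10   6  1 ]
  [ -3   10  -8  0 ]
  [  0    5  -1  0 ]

[[1, 0, 2, 0], [0, 1, -1/5, 0], [0, 0, 0, 1], [0, 0, 0, 0]]

Multiply ρ1 by 1/19.
Subtract 2 times ρ1 from ρ2.
Add 3 times ρ1 to ρ3.
Multiply ρ2 by -19/70.
Subtract 10/19 times ρ2 from ρ3.
Subtract 5 times ρ2 from ρ4.
Multiply ρ3 by 7.
Subtract 19/14 times ρ3 from ρ4.
Add 19/70 times ρ3 to ρ2.
Add 60/19 times ρ2 to ρ1.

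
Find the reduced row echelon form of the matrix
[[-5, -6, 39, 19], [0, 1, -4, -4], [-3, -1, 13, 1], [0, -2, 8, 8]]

R1 → -1/5·R1
  [  1  6/5  -39/5  -19/5 ]
  [  0    1     -4     -4 ]
  [ -3   -1     13      1 ]
  [  0   -2      8      8 ]
R3 → R3 + 3·R1
  [ 1   6/5  -39/5  -19/5 ]
  [ 0     1     -4     -4 ]
  [ 0  13/5  -52/5  -52/5 ]
  [ 0    -2      8      8 ]
R3 → R3 − 13/5·R2
  [ 1  6/5  -39/5  -19/5 ]
  [ 0    1     -4     -4 ]
  [ 0    0      0      0 ]
  [ 0   -2      8      8 ]
R4 → R4 + 2·R2
  [ 1  6/5  -39/5  -19/5 ]
  [ 0    1     -4     -4 ]
  [ 0    0      0      0 ]
  [ 0    0      0      0 ]
R1 → R1 − 6/5·R2
  [ 1  0  -3   1 ]
  [ 0  1  -4  -4 ]
  [ 0  0   0   0 ]
  [ 0  0   0   0 ]

[[1, 0, -3, 1], [0, 1, -4, -4], [0, 0, 0, 0], [0, 0, 0, 0]]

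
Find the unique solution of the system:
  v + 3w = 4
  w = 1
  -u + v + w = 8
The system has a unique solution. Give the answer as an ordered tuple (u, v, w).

(-6, 1, 1)

Form the augmented matrix and row-reduce:
  [  0  1  3  |  4 ]
  [  0  0  1  |  1 ]
  [ -1  1  1  |  8 ]
r1 <-> r3
r1 := -1·r1
r2 <-> r3
r2 := r2 − 3·r3
r1 := r1 + r3
r1 := r1 + r2
Reading off the last column: u = -6, v = 1, w = 1.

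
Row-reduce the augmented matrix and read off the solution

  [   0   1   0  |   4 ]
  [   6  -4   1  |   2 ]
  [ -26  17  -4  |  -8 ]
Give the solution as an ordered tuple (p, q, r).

(2, 4, 6)

R1 <=> R2
  [   6  -4   1  |   2 ]
  [   0   1   0  |   4 ]
  [ -26  17  -4  |  -8 ]
R1 := 1/6·R1
  [   1  -2/3  1/6  |  1/3 ]
  [   0     1    0  |    4 ]
  [ -26    17   -4  |   -8 ]
R3 := R3 + 26·R1
  [ 1  -2/3  1/6  |  1/3 ]
  [ 0     1    0  |    4 ]
  [ 0  -1/3  1/3  |  2/3 ]
R3 := R3 + 1/3·R2
  [ 1  -2/3  1/6  |  1/3 ]
  [ 0     1    0  |    4 ]
  [ 0     0  1/3  |    2 ]
R3 := 3·R3
  [ 1  -2/3  1/6  |  1/3 ]
  [ 0     1    0  |    4 ]
  [ 0     0    1  |    6 ]
R1 := R1 − 1/6·R3
  [ 1  -2/3  0  |  -2/3 ]
  [ 0     1  0  |     4 ]
  [ 0     0  1  |     6 ]
R1 := R1 + 2/3·R2
  [ 1  0  0  |  2 ]
  [ 0  1  0  |  4 ]
  [ 0  0  1  |  6 ]
Reading off the last column: p = 2, q = 4, r = 6.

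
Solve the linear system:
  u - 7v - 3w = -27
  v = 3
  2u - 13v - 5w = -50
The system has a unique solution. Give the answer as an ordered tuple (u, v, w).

(-3, 3, 1)

Form the augmented matrix and row-reduce:
  [ 1   -7  -3  |  -27 ]
  [ 0    1   0  |    3 ]
  [ 2  -13  -5  |  -50 ]
r3 := r3 − 2·r1
  [ 1  -7  -3  |  -27 ]
  [ 0   1   0  |    3 ]
  [ 0   1   1  |    4 ]
r3 := r3 − r2
  [ 1  -7  -3  |  -27 ]
  [ 0   1   0  |    3 ]
  [ 0   0   1  |    1 ]
r1 := r1 + 3·r3
  [ 1  -7  0  |  -24 ]
  [ 0   1  0  |    3 ]
  [ 0   0  1  |    1 ]
r1 := r1 + 7·r2
  [ 1  0  0  |  -3 ]
  [ 0  1  0  |   3 ]
  [ 0  0  1  |   1 ]
Reading off the last column: u = -3, v = 3, w = 1.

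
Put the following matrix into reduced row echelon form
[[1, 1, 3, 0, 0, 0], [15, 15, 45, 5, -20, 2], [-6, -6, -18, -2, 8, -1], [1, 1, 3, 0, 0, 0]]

R2 := R2 − 15·R1
  [  1   1    3   0    0   0 ]
  [  0   0    0   5  -20   2 ]
  [ -6  -6  -18  -2    8  -1 ]
  [  1   1    3   0    0   0 ]
R3 := R3 + 6·R1
  [ 1  1  3   0    0   0 ]
  [ 0  0  0   5  -20   2 ]
  [ 0  0  0  -2    8  -1 ]
  [ 1  1  3   0    0   0 ]
R4 := R4 − R1
  [ 1  1  3   0    0   0 ]
  [ 0  0  0   5  -20   2 ]
  [ 0  0  0  -2    8  -1 ]
  [ 0  0  0   0    0   0 ]
R2 := 1/5·R2
  [ 1  1  3   0   0    0 ]
  [ 0  0  0   1  -4  2/5 ]
  [ 0  0  0  -2   8   -1 ]
  [ 0  0  0   0   0    0 ]
R3 := R3 + 2·R2
  [ 1  1  3  0   0     0 ]
  [ 0  0  0  1  -4   2/5 ]
  [ 0  0  0  0   0  -1/5 ]
  [ 0  0  0  0   0     0 ]
R3 := -5·R3
  [ 1  1  3  0   0    0 ]
  [ 0  0  0  1  -4  2/5 ]
  [ 0  0  0  0   0    1 ]
  [ 0  0  0  0   0    0 ]
R2 := R2 − 2/5·R3
  [ 1  1  3  0   0  0 ]
  [ 0  0  0  1  -4  0 ]
  [ 0  0  0  0   0  1 ]
  [ 0  0  0  0   0  0 ]

[[1, 1, 3, 0, 0, 0], [0, 0, 0, 1, -4, 0], [0, 0, 0, 0, 0, 1], [0, 0, 0, 0, 0, 0]]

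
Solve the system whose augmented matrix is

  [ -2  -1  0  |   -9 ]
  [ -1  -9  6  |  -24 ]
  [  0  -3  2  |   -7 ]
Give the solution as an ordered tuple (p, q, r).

(3, 3, 1)

Multiply R1 by -1/2.
  [  1  1/2  0  |  9/2 ]
  [ -1   -9  6  |  -24 ]
  [  0   -3  2  |   -7 ]
Add R1 to R2.
  [ 1    1/2  0  |    9/2 ]
  [ 0  -17/2  6  |  -39/2 ]
  [ 0     -3  2  |     -7 ]
Multiply R2 by -2/17.
  [ 1  1/2       0  |    9/2 ]
  [ 0    1  -12/17  |  39/17 ]
  [ 0   -3       2  |     -7 ]
Add 3 times R2 to R3.
  [ 1  1/2       0  |    9/2 ]
  [ 0    1  -12/17  |  39/17 ]
  [ 0    0   -2/17  |  -2/17 ]
Multiply R3 by -17/2.
  [ 1  1/2       0  |    9/2 ]
  [ 0    1  -12/17  |  39/17 ]
  [ 0    0       1  |      1 ]
Add 12/17 times R3 to R2.
  [ 1  1/2  0  |  9/2 ]
  [ 0    1  0  |    3 ]
  [ 0    0  1  |    1 ]
Subtract 1/2 times R2 from R1.
  [ 1  0  0  |  3 ]
  [ 0  1  0  |  3 ]
  [ 0  0  1  |  1 ]
Reading off the last column: p = 3, q = 3, r = 1.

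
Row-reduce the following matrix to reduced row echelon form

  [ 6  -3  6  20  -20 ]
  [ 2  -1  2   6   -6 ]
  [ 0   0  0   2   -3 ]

r1 := 1/6·r1
  [ 1  -1/2  1  10/3  -10/3 ]
  [ 2    -1  2     6     -6 ]
  [ 0     0  0     2     -3 ]
r2 := r2 − 2·r1
  [ 1  -1/2  1  10/3  -10/3 ]
  [ 0     0  0  -2/3    2/3 ]
  [ 0     0  0     2     -3 ]
r2 := -3/2·r2
  [ 1  -1/2  1  10/3  -10/3 ]
  [ 0     0  0     1     -1 ]
  [ 0     0  0     2     -3 ]
r3 := r3 − 2·r2
  [ 1  -1/2  1  10/3  -10/3 ]
  [ 0     0  0     1     -1 ]
  [ 0     0  0     0     -1 ]
r3 := -1·r3
  [ 1  -1/2  1  10/3  -10/3 ]
  [ 0     0  0     1     -1 ]
  [ 0     0  0     0      1 ]
r2 := r2 + r3
  [ 1  -1/2  1  10/3  -10/3 ]
  [ 0     0  0     1      0 ]
  [ 0     0  0     0      1 ]
r1 := r1 + 10/3·r3
  [ 1  -1/2  1  10/3  0 ]
  [ 0     0  0     1  0 ]
  [ 0     0  0     0  1 ]
r1 := r1 − 10/3·r2
  [ 1  -1/2  1  0  0 ]
  [ 0     0  0  1  0 ]
  [ 0     0  0  0  1 ]

[[1, -1/2, 1, 0, 0], [0, 0, 0, 1, 0], [0, 0, 0, 0, 1]]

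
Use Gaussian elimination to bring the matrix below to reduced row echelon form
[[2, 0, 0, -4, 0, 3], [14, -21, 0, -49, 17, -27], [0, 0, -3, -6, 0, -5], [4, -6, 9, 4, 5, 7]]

ρ1 := 1/2·ρ1
  [  1    0   0   -2   0  3/2 ]
  [ 14  -21   0  -49  17  -27 ]
  [  0    0  -3   -6   0   -5 ]
  [  4   -6   9    4   5    7 ]
ρ2 := ρ2 − 14·ρ1
  [ 1    0   0   -2   0  3/2 ]
  [ 0  -21   0  -21  17  -48 ]
  [ 0    0  -3   -6   0   -5 ]
  [ 4   -6   9    4   5    7 ]
ρ4 := ρ4 − 4·ρ1
  [ 1    0   0   -2   0  3/2 ]
  [ 0  -21   0  -21  17  -48 ]
  [ 0    0  -3   -6   0   -5 ]
  [ 0   -6   9   12   5    1 ]
ρ2 := -1/21·ρ2
  [ 1   0   0  -2       0   3/2 ]
  [ 0   1   0   1  -17/21  16/7 ]
  [ 0   0  -3  -6       0    -5 ]
  [ 0  -6   9  12       5     1 ]
ρ4 := ρ4 + 6·ρ2
  [ 1  0   0  -2       0    3/2 ]
  [ 0  1   0   1  -17/21   16/7 ]
  [ 0  0  -3  -6       0     -5 ]
  [ 0  0   9  18     1/7  103/7 ]
ρ3 := -1/3·ρ3
  [ 1  0  0  -2       0    3/2 ]
  [ 0  1  0   1  -17/21   16/7 ]
  [ 0  0  1   2       0    5/3 ]
  [ 0  0  9  18     1/7  103/7 ]
ρ4 := ρ4 − 9·ρ3
  [ 1  0  0  -2       0   3/2 ]
  [ 0  1  0   1  -17/21  16/7 ]
  [ 0  0  1   2       0   5/3 ]
  [ 0  0  0   0     1/7  -2/7 ]
ρ4 := 7·ρ4
  [ 1  0  0  -2       0   3/2 ]
  [ 0  1  0   1  -17/21  16/7 ]
  [ 0  0  1   2       0   5/3 ]
  [ 0  0  0   0       1    -2 ]
ρ2 := ρ2 + 17/21·ρ4
  [ 1  0  0  -2  0  3/2 ]
  [ 0  1  0   1  0  2/3 ]
  [ 0  0  1   2  0  5/3 ]
  [ 0  0  0   0  1   -2 ]

[[1, 0, 0, -2, 0, 3/2], [0, 1, 0, 1, 0, 2/3], [0, 0, 1, 2, 0, 5/3], [0, 0, 0, 0, 1, -2]]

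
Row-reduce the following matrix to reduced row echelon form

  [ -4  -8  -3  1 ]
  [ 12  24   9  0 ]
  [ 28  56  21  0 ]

r1 → -1/4·r1
r2 → r2 − 12·r1
r3 → r3 − 28·r1
r2 → 1/3·r2
r3 → r3 − 7·r2
r1 → r1 + 1/4·r2

[[1, 2, 3/4, 0], [0, 0, 0, 1], [0, 0, 0, 0]]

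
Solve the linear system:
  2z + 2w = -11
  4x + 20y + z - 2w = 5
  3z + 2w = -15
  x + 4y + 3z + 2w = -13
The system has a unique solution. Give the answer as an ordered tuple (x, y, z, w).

(4, -1/2, -4, -3/2)

Form the augmented matrix and row-reduce:
  [ 0   0  2   2  |  -11 ]
  [ 4  20  1  -2  |    5 ]
  [ 0   0  3   2  |  -15 ]
  [ 1   4  3   2  |  -13 ]
R1 ↔ R2
R1 ← 1/4·R1
R4 ← R4 − R1
R2 ↔ R4
R2 ← -1·R2
R3 ← 1/3·R3
R4 ← R4 − 2·R3
R4 ← 3/2·R4
R3 ← R3 − 2/3·R4
R2 ← R2 + 5/2·R4
R1 ← R1 + 1/2·R4
R2 ← R2 + 11/4·R3
R1 ← R1 − 1/4·R3
R1 ← R1 − 5·R2
Reading off the last column: x = 4, y = -1/2, z = -4, w = -3/2.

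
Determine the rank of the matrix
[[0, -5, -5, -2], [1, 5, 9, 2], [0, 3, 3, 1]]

rank = 3

ρ1 <-> ρ2
  [ 1   5   9   2 ]
  [ 0  -5  -5  -2 ]
  [ 0   3   3   1 ]
ρ2 → -1/5·ρ2
  [ 1  5  9    2 ]
  [ 0  1  1  2/5 ]
  [ 0  3  3    1 ]
ρ3 → ρ3 − 3·ρ2
  [ 1  5  9     2 ]
  [ 0  1  1   2/5 ]
  [ 0  0  0  -1/5 ]
ρ3 → -5·ρ3
  [ 1  5  9    2 ]
  [ 0  1  1  2/5 ]
  [ 0  0  0    1 ]
ρ2 → ρ2 − 2/5·ρ3
  [ 1  5  9  2 ]
  [ 0  1  1  0 ]
  [ 0  0  0  1 ]
ρ1 → ρ1 − 2·ρ3
  [ 1  5  9  0 ]
  [ 0  1  1  0 ]
  [ 0  0  0  1 ]
ρ1 → ρ1 − 5·ρ2
  [ 1  0  4  0 ]
  [ 0  1  1  0 ]
  [ 0  0  0  1 ]
The reduced form has 3 nonzero rows.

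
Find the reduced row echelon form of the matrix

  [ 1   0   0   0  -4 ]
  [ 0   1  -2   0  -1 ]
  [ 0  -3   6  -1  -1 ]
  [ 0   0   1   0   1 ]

r3 := r3 + 3·r2
  [ 1  0   0   0  -4 ]
  [ 0  1  -2   0  -1 ]
  [ 0  0   0  -1  -4 ]
  [ 0  0   1   0   1 ]
r3 <=> r4
  [ 1  0   0   0  -4 ]
  [ 0  1  -2   0  -1 ]
  [ 0  0   1   0   1 ]
  [ 0  0   0  -1  -4 ]
r4 := -1·r4
  [ 1  0   0  0  -4 ]
  [ 0  1  -2  0  -1 ]
  [ 0  0   1  0   1 ]
  [ 0  0   0  1   4 ]
r2 := r2 + 2·r3
  [ 1  0  0  0  -4 ]
  [ 0  1  0  0   1 ]
  [ 0  0  1  0   1 ]
  [ 0  0  0  1   4 ]

[[1, 0, 0, 0, -4], [0, 1, 0, 0, 1], [0, 0, 1, 0, 1], [0, 0, 0, 1, 4]]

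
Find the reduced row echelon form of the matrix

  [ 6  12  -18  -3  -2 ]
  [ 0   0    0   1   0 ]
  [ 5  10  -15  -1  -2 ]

[[1, 2, -3, 0, 0], [0, 0, 0, 1, 0], [0, 0, 0, 0, 1]]

ρ1 → 1/6·ρ1
  [ 1   2   -3  -1/2  -1/3 ]
  [ 0   0    0     1     0 ]
  [ 5  10  -15    -1    -2 ]
ρ3 → ρ3 − 5·ρ1
  [ 1  2  -3  -1/2  -1/3 ]
  [ 0  0   0     1     0 ]
  [ 0  0   0   3/2  -1/3 ]
ρ3 → ρ3 − 3/2·ρ2
  [ 1  2  -3  -1/2  -1/3 ]
  [ 0  0   0     1     0 ]
  [ 0  0   0     0  -1/3 ]
ρ3 → -3·ρ3
  [ 1  2  -3  -1/2  -1/3 ]
  [ 0  0   0     1     0 ]
  [ 0  0   0     0     1 ]
ρ1 → ρ1 + 1/3·ρ3
  [ 1  2  -3  -1/2  0 ]
  [ 0  0   0     1  0 ]
  [ 0  0   0     0  1 ]
ρ1 → ρ1 + 1/2·ρ2
  [ 1  2  -3  0  0 ]
  [ 0  0   0  1  0 ]
  [ 0  0   0  0  1 ]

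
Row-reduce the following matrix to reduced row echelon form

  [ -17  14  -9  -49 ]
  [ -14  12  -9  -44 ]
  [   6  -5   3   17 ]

ρ1 ← -1/17·ρ1
  [   1  -14/17  9/17  49/17 ]
  [ -14      12    -9    -44 ]
  [   6      -5     3     17 ]
ρ2 ← ρ2 + 14·ρ1
  [ 1  -14/17    9/17   49/17 ]
  [ 0    8/17  -27/17  -62/17 ]
  [ 6      -5       3      17 ]
ρ3 ← ρ3 − 6·ρ1
  [ 1  -14/17    9/17   49/17 ]
  [ 0    8/17  -27/17  -62/17 ]
  [ 0   -1/17   -3/17   -5/17 ]
ρ2 ← 17/8·ρ2
  [ 1  -14/17   9/17  49/17 ]
  [ 0       1  -27/8  -31/4 ]
  [ 0   -1/17  -3/17  -5/17 ]
ρ3 ← ρ3 + 1/17·ρ2
  [ 1  -14/17   9/17  49/17 ]
  [ 0       1  -27/8  -31/4 ]
  [ 0       0   -3/8   -3/4 ]
ρ3 ← -8/3·ρ3
  [ 1  -14/17   9/17  49/17 ]
  [ 0       1  -27/8  -31/4 ]
  [ 0       0      1      2 ]
ρ2 ← ρ2 + 27/8·ρ3
  [ 1  -14/17  9/17  49/17 ]
  [ 0       1     0     -1 ]
  [ 0       0     1      2 ]
ρ1 ← ρ1 − 9/17·ρ3
  [ 1  -14/17  0  31/17 ]
  [ 0       1  0     -1 ]
  [ 0       0  1      2 ]
ρ1 ← ρ1 + 14/17·ρ2
  [ 1  0  0   1 ]
  [ 0  1  0  -1 ]
  [ 0  0  1   2 ]

[[1, 0, 0, 1], [0, 1, 0, -1], [0, 0, 1, 2]]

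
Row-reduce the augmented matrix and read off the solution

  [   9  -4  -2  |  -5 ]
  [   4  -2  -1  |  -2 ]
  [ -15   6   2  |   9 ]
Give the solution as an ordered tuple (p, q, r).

ρ1 -> 1/9·ρ1
  [   1  -4/9  -2/9  |  -5/9 ]
  [   4    -2    -1  |    -2 ]
  [ -15     6     2  |     9 ]
ρ2 -> ρ2 − 4·ρ1
  [   1  -4/9  -2/9  |  -5/9 ]
  [   0  -2/9  -1/9  |   2/9 ]
  [ -15     6     2  |     9 ]
ρ3 -> ρ3 + 15·ρ1
  [ 1  -4/9  -2/9  |  -5/9 ]
  [ 0  -2/9  -1/9  |   2/9 ]
  [ 0  -2/3  -4/3  |   2/3 ]
ρ2 -> -9/2·ρ2
  [ 1  -4/9  -2/9  |  -5/9 ]
  [ 0     1   1/2  |    -1 ]
  [ 0  -2/3  -4/3  |   2/3 ]
ρ3 -> ρ3 + 2/3·ρ2
  [ 1  -4/9  -2/9  |  -5/9 ]
  [ 0     1   1/2  |    -1 ]
  [ 0     0    -1  |     0 ]
ρ3 -> -1·ρ3
  [ 1  -4/9  -2/9  |  -5/9 ]
  [ 0     1   1/2  |    -1 ]
  [ 0     0     1  |     0 ]
ρ2 -> ρ2 − 1/2·ρ3
  [ 1  -4/9  -2/9  |  -5/9 ]
  [ 0     1     0  |    -1 ]
  [ 0     0     1  |     0 ]
ρ1 -> ρ1 + 2/9·ρ3
  [ 1  -4/9  0  |  -5/9 ]
  [ 0     1  0  |    -1 ]
  [ 0     0  1  |     0 ]
ρ1 -> ρ1 + 4/9·ρ2
  [ 1  0  0  |  -1 ]
  [ 0  1  0  |  -1 ]
  [ 0  0  1  |   0 ]
Reading off the last column: p = -1, q = -1, r = 0.

(-1, -1, 0)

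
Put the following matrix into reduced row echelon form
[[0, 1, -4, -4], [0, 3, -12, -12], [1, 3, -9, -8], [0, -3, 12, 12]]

Swap r1 and r3.
  [ 1   3   -9   -8 ]
  [ 0   3  -12  -12 ]
  [ 0   1   -4   -4 ]
  [ 0  -3   12   12 ]
Multiply r2 by 1/3.
  [ 1   3  -9  -8 ]
  [ 0   1  -4  -4 ]
  [ 0   1  -4  -4 ]
  [ 0  -3  12  12 ]
Subtract r2 from r3.
  [ 1   3  -9  -8 ]
  [ 0   1  -4  -4 ]
  [ 0   0   0   0 ]
  [ 0  -3  12  12 ]
Add 3 times r2 to r4.
  [ 1  3  -9  -8 ]
  [ 0  1  -4  -4 ]
  [ 0  0   0   0 ]
  [ 0  0   0   0 ]
Subtract 3 times r2 from r1.
  [ 1  0   3   4 ]
  [ 0  1  -4  -4 ]
  [ 0  0   0   0 ]
  [ 0  0   0   0 ]

[[1, 0, 3, 4], [0, 1, -4, -4], [0, 0, 0, 0], [0, 0, 0, 0]]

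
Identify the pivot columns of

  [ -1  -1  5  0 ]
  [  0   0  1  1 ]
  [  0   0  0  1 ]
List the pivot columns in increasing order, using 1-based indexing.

1, 3, 4

r1 → -1·r1
  [ 1  1  -5  0 ]
  [ 0  0   1  1 ]
  [ 0  0   0  1 ]
r2 → r2 − r3
  [ 1  1  -5  0 ]
  [ 0  0   1  0 ]
  [ 0  0   0  1 ]
r1 → r1 + 5·r2
  [ 1  1  0  0 ]
  [ 0  0  1  0 ]
  [ 0  0  0  1 ]
Pivot columns are the columns containing a leading 1.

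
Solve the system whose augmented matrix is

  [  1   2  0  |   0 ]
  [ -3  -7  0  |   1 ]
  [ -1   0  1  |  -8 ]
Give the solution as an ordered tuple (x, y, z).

ρ2 ← ρ2 + 3·ρ1
  [  1   2  0  |   0 ]
  [  0  -1  0  |   1 ]
  [ -1   0  1  |  -8 ]
ρ3 ← ρ3 + ρ1
  [ 1   2  0  |   0 ]
  [ 0  -1  0  |   1 ]
  [ 0   2  1  |  -8 ]
ρ2 ← -1·ρ2
  [ 1  2  0  |   0 ]
  [ 0  1  0  |  -1 ]
  [ 0  2  1  |  -8 ]
ρ3 ← ρ3 − 2·ρ2
  [ 1  2  0  |   0 ]
  [ 0  1  0  |  -1 ]
  [ 0  0  1  |  -6 ]
ρ1 ← ρ1 − 2·ρ2
  [ 1  0  0  |   2 ]
  [ 0  1  0  |  -1 ]
  [ 0  0  1  |  -6 ]
Reading off the last column: x = 2, y = -1, z = -6.

(2, -1, -6)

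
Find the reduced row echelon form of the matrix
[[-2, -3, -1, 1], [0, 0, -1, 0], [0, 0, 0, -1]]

[[1, 3/2, 0, 0], [0, 0, 1, 0], [0, 0, 0, 1]]

R1 → -1/2·R1
  [ 1  3/2  1/2  -1/2 ]
  [ 0    0   -1     0 ]
  [ 0    0    0    -1 ]
R2 → -1·R2
  [ 1  3/2  1/2  -1/2 ]
  [ 0    0    1     0 ]
  [ 0    0    0    -1 ]
R3 → -1·R3
  [ 1  3/2  1/2  -1/2 ]
  [ 0    0    1     0 ]
  [ 0    0    0     1 ]
R1 → R1 + 1/2·R3
  [ 1  3/2  1/2  0 ]
  [ 0    0    1  0 ]
  [ 0    0    0  1 ]
R1 → R1 − 1/2·R2
  [ 1  3/2  0  0 ]
  [ 0    0  1  0 ]
  [ 0    0  0  1 ]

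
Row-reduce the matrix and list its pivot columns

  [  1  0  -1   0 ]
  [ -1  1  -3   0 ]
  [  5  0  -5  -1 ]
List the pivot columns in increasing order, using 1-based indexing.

1, 2, 4

ρ2 -> ρ2 + ρ1
ρ3 -> ρ3 − 5·ρ1
ρ3 -> -1·ρ3
Pivot columns are the columns containing a leading 1.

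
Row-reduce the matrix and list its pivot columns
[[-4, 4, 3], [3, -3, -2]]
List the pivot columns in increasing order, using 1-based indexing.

1, 3

Multiply ρ1 by -1/4.
  [ 1  -1  -3/4 ]
  [ 3  -3    -2 ]
Subtract 3 times ρ1 from ρ2.
  [ 1  -1  -3/4 ]
  [ 0   0   1/4 ]
Multiply ρ2 by 4.
  [ 1  -1  -3/4 ]
  [ 0   0     1 ]
Add 3/4 times ρ2 to ρ1.
  [ 1  -1  0 ]
  [ 0   0  1 ]
Pivot columns are the columns containing a leading 1.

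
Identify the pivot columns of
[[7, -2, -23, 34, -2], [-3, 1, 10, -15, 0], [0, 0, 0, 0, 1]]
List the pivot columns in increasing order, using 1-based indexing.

1, 2, 5

R1 ← 1/7·R1
  [  1  -2/7  -23/7  34/7  -2/7 ]
  [ -3     1     10   -15     0 ]
  [  0     0      0     0     1 ]
R2 ← R2 + 3·R1
  [ 1  -2/7  -23/7  34/7  -2/7 ]
  [ 0   1/7    1/7  -3/7  -6/7 ]
  [ 0     0      0     0     1 ]
R2 ← 7·R2
  [ 1  -2/7  -23/7  34/7  -2/7 ]
  [ 0     1      1    -3    -6 ]
  [ 0     0      0     0     1 ]
R2 ← R2 + 6·R3
  [ 1  -2/7  -23/7  34/7  -2/7 ]
  [ 0     1      1    -3     0 ]
  [ 0     0      0     0     1 ]
R1 ← R1 + 2/7·R3
  [ 1  -2/7  -23/7  34/7  0 ]
  [ 0     1      1    -3  0 ]
  [ 0     0      0     0  1 ]
R1 ← R1 + 2/7·R2
  [ 1  0  -3   4  0 ]
  [ 0  1   1  -3  0 ]
  [ 0  0   0   0  1 ]
Pivot columns are the columns containing a leading 1.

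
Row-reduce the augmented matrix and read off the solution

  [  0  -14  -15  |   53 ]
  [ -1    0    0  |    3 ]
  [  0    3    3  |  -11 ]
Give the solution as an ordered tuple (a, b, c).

(-3, -2, -5/3)

R1 ↔ R2
  [ -1    0    0  |    3 ]
  [  0  -14  -15  |   53 ]
  [  0    3    3  |  -11 ]
R1 → -1·R1
  [ 1    0    0  |   -3 ]
  [ 0  -14  -15  |   53 ]
  [ 0    3    3  |  -11 ]
R2 → -1/14·R2
  [ 1  0      0  |      -3 ]
  [ 0  1  15/14  |  -53/14 ]
  [ 0  3      3  |     -11 ]
R3 → R3 − 3·R2
  [ 1  0      0  |      -3 ]
  [ 0  1  15/14  |  -53/14 ]
  [ 0  0  -3/14  |    5/14 ]
R3 → -14/3·R3
  [ 1  0      0  |      -3 ]
  [ 0  1  15/14  |  -53/14 ]
  [ 0  0      1  |    -5/3 ]
R2 → R2 − 15/14·R3
  [ 1  0  0  |    -3 ]
  [ 0  1  0  |    -2 ]
  [ 0  0  1  |  -5/3 ]
Reading off the last column: a = -3, b = -2, c = -5/3.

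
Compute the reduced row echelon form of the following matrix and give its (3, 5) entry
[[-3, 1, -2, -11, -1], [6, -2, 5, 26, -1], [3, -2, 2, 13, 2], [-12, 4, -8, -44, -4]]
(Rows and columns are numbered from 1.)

-3

Multiply ρ1 by -1/3.
  [   1  -1/3  2/3  11/3  1/3 ]
  [   6    -2    5    26   -1 ]
  [   3    -2    2    13    2 ]
  [ -12     4   -8   -44   -4 ]
Subtract 6 times ρ1 from ρ2.
  [   1  -1/3  2/3  11/3  1/3 ]
  [   0     0    1     4   -3 ]
  [   3    -2    2    13    2 ]
  [ -12     4   -8   -44   -4 ]
Subtract 3 times ρ1 from ρ3.
  [   1  -1/3  2/3  11/3  1/3 ]
  [   0     0    1     4   -3 ]
  [   0    -1    0     2    1 ]
  [ -12     4   -8   -44   -4 ]
Add 12 times ρ1 to ρ4.
  [ 1  -1/3  2/3  11/3  1/3 ]
  [ 0     0    1     4   -3 ]
  [ 0    -1    0     2    1 ]
  [ 0     0    0     0    0 ]
Swap ρ2 and ρ3.
  [ 1  -1/3  2/3  11/3  1/3 ]
  [ 0    -1    0     2    1 ]
  [ 0     0    1     4   -3 ]
  [ 0     0    0     0    0 ]
Multiply ρ2 by -1.
  [ 1  -1/3  2/3  11/3  1/3 ]
  [ 0     1    0    -2   -1 ]
  [ 0     0    1     4   -3 ]
  [ 0     0    0     0    0 ]
Subtract 2/3 times ρ3 from ρ1.
  [ 1  -1/3  0   1  7/3 ]
  [ 0     1  0  -2   -1 ]
  [ 0     0  1   4   -3 ]
  [ 0     0  0   0    0 ]
Add 1/3 times ρ2 to ρ1.
  [ 1  0  0  1/3   2 ]
  [ 0  1  0   -2  -1 ]
  [ 0  0  1    4  -3 ]
  [ 0  0  0    0   0 ]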